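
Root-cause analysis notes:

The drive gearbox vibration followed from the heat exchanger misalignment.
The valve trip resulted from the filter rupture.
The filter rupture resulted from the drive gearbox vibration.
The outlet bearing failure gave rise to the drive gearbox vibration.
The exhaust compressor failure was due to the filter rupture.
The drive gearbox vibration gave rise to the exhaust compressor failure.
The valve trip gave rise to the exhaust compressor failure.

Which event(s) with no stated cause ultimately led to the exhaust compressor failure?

Tracing upstream from the exhaust compressor failure: the exhaust compressor failure ← the drive gearbox vibration ← the outlet bearing failure.
A separate upstream branch: the exhaust compressor failure ← the drive gearbox vibration ← the heat exchanger misalignment.
Each of those chain origins has no stated cause.

the heat exchanger misalignment, the outlet bearing failure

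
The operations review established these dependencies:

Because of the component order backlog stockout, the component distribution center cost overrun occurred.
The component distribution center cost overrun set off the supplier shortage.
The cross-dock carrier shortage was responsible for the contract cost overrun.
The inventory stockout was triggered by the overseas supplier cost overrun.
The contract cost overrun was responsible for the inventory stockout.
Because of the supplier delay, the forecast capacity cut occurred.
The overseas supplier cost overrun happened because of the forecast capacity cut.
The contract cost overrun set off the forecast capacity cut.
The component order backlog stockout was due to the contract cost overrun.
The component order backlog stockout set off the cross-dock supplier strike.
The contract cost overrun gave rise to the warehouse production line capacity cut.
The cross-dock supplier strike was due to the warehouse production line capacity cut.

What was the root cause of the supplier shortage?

Tracing upstream from the supplier shortage: the supplier shortage ← the component distribution center cost overrun ← the component order backlog stockout ← the contract cost overrun ← the cross-dock carrier shortage.
The cross-dock carrier shortage has no stated cause, so it is the root.

the cross-dock carrier shortage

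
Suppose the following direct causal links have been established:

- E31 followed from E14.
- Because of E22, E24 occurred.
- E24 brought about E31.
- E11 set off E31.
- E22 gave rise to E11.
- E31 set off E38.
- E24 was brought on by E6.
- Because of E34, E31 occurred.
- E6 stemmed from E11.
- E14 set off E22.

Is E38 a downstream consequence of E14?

Yes

There is a causal chain: E14 → E31 → E38.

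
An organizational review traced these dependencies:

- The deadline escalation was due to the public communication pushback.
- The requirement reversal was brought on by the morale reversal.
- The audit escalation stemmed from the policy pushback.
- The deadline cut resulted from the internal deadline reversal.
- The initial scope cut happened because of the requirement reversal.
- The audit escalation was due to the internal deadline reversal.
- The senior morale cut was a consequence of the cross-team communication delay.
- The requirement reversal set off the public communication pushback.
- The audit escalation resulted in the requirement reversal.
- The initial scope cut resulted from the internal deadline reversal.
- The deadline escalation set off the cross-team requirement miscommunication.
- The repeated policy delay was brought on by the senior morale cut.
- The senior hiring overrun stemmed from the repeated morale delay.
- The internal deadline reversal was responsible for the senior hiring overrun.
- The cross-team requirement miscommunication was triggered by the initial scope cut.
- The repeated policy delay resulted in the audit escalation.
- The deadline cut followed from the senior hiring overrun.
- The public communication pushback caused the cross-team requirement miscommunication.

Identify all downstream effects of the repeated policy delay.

Direct effects: the audit escalation.
2 steps out: the requirement reversal.
3 steps out: the public communication pushback, the initial scope cut.
4 steps out: the deadline escalation, the cross-team requirement miscommunication.
Not reachable from it: the repeated morale delay, the morale reversal, the internal deadline reversal, the cross-team communication delay, the senior morale cut, the senior hiring overrun, the policy pushback, the deadline cut.

the audit escalation, the cross-team requirement miscommunication, the deadline escalation, the initial scope cut, the public communication pushback, the requirement reversal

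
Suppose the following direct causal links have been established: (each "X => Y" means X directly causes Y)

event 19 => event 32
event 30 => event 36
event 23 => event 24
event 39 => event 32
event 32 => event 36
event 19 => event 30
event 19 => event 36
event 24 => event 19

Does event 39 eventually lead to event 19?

Event 39 leads to event 32, event 36; event 19 is not among them.

No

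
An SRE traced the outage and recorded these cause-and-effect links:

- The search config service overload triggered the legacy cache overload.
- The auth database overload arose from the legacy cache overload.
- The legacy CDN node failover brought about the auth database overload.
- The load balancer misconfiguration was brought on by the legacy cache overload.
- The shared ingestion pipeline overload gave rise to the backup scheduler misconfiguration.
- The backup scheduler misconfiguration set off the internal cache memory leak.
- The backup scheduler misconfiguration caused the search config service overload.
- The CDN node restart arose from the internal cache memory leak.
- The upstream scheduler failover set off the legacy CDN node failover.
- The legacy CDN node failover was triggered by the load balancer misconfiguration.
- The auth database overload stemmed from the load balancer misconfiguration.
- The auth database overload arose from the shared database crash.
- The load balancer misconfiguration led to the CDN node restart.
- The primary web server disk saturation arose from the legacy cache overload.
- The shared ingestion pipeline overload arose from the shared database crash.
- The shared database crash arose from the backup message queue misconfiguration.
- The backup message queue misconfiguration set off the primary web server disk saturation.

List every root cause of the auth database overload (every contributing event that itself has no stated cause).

Tracing upstream from the auth database overload: the auth database overload ← the shared database crash ← the backup message queue misconfiguration.
A separate upstream branch: the auth database overload ← the legacy CDN node failover ← the upstream scheduler failover.
Each of those chain origins has no stated cause.

the backup message queue misconfiguration, the upstream scheduler failover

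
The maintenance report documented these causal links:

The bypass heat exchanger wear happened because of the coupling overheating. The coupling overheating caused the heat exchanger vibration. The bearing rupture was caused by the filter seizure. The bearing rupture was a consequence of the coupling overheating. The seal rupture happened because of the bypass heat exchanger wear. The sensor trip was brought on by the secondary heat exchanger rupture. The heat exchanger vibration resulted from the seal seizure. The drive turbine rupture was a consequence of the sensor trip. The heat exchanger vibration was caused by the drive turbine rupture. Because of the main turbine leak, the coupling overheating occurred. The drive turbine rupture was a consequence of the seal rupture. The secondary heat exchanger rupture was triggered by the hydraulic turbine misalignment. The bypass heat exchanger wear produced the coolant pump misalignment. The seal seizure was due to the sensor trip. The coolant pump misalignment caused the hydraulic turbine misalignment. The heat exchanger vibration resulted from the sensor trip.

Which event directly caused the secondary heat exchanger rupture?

Upstream contributors include the main turbine leak, the coupling overheating, the bypass heat exchanger wear, the coolant pump misalignment, but only the hydraulic turbine misalignment feeds directly into the secondary heat exchanger rupture.

the hydraulic turbine misalignment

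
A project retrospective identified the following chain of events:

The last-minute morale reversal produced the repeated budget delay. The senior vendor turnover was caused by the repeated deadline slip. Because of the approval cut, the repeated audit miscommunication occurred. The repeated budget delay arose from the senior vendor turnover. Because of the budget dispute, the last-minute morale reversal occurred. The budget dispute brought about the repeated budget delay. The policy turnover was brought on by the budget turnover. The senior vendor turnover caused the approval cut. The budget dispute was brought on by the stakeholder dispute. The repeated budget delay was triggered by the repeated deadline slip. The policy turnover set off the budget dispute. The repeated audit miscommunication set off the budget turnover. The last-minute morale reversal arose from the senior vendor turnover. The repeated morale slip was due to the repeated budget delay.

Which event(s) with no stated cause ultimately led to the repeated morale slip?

Tracing upstream from the repeated morale slip: the repeated morale slip ← the repeated budget delay ← the repeated deadline slip.
A separate upstream branch: the repeated morale slip ← the repeated budget delay ← the budget dispute ← the stakeholder dispute.
Each of those chain origins has no stated cause.

the repeated deadline slip, the stakeholder dispute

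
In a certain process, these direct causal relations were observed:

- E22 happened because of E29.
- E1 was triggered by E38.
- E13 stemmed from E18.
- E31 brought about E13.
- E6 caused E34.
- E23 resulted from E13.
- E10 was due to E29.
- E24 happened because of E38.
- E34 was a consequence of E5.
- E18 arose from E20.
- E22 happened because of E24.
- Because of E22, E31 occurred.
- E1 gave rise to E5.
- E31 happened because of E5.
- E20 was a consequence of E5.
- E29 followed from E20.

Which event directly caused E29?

E20

Upstream contributors include E38, E1, E5, but only E20 feeds directly into E29.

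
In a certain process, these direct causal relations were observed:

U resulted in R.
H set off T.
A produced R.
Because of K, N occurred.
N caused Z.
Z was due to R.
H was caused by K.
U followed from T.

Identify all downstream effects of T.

R, U, Z

Direct effects: U.
2 steps out: R.
3 steps out: Z.
Not reachable from it: K, N, H, A.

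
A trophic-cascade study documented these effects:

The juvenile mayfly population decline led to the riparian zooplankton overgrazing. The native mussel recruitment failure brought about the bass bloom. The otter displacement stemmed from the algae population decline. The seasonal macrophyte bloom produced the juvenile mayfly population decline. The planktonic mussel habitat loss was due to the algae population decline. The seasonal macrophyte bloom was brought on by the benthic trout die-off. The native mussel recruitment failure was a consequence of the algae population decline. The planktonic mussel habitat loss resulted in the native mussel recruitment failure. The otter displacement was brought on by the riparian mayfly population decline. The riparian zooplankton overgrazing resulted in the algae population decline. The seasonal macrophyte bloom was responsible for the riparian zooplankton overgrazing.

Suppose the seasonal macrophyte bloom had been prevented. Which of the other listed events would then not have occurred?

the algae population decline, the bass bloom, the juvenile mayfly population decline, the native mussel recruitment failure, the planktonic mussel habitat loss, the riparian zooplankton overgrazing

Downstream of the seasonal macrophyte bloom: the juvenile mayfly population decline, the riparian zooplankton overgrazing, the algae population decline, the planktonic mussel habitat loss, the native mussel recruitment failure, the otter displacement, the bass bloom.
Of those, still caused via another path: the otter displacement.
The remainder have no surviving cause.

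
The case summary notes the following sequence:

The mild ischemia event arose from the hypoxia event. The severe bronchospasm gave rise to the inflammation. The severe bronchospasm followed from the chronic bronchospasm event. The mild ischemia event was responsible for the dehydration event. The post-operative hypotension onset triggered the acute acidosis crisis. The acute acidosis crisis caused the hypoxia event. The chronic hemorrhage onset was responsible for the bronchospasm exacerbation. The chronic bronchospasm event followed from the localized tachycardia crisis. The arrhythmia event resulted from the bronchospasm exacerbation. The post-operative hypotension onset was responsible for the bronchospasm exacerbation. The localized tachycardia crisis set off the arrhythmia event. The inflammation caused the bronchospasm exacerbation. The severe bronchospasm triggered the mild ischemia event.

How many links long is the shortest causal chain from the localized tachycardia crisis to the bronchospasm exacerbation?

4

Shortest chain: the localized tachycardia crisis → the chronic bronchospasm event → the severe bronchospasm → the inflammation → the bronchospasm exacerbation.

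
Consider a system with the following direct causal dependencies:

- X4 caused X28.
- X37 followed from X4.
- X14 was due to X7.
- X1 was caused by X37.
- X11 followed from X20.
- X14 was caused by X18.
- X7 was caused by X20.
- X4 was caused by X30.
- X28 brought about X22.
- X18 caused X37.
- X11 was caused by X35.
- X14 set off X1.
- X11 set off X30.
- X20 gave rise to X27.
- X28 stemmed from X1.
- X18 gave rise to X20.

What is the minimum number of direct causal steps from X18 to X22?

Shortest chain: X18 → X14 → X1 → X28 → X22.

4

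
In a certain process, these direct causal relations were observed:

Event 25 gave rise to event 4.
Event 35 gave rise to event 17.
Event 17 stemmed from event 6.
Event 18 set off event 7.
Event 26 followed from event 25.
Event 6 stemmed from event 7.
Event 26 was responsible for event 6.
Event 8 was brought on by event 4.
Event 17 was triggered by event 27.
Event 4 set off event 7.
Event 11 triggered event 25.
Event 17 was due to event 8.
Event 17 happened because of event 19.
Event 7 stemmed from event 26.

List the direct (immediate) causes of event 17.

event 19, event 27, event 35, event 6, event 8

Upstream contributors include event 18, event 11, event 25, event 26, event 4, event 7, but only event 19, event 27, event 35, event 6, event 8 feed directly into event 17.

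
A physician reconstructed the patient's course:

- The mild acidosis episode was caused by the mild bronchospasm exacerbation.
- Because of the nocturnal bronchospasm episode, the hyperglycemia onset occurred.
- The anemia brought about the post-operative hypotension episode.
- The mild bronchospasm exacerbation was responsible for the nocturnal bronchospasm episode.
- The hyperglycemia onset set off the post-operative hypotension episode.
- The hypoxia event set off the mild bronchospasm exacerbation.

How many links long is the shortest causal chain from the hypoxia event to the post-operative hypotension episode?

Shortest chain: the hypoxia event → the mild bronchospasm exacerbation → the nocturnal bronchospasm episode → the hyperglycemia onset → the post-operative hypotension episode.

4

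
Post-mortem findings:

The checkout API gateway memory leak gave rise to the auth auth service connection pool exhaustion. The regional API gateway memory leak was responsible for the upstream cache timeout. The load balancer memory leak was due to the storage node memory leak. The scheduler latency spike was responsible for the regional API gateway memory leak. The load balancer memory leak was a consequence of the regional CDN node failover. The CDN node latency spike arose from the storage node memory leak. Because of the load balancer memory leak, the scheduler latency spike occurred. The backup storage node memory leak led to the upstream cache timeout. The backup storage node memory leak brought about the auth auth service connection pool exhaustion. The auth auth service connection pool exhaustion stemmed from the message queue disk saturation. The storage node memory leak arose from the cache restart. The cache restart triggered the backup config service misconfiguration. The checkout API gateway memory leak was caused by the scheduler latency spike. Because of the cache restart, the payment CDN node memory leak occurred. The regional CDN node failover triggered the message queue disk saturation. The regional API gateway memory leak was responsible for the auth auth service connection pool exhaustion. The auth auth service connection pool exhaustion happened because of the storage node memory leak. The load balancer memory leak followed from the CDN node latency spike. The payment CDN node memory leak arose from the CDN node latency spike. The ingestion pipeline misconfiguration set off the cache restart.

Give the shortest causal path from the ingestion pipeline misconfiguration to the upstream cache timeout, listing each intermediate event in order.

the ingestion pipeline misconfiguration → the cache restart
the cache restart → the storage node memory leak
the storage node memory leak → the load balancer memory leak
the load balancer memory leak → the scheduler latency spike
the scheduler latency spike → the regional API gateway memory leak
the regional API gateway memory leak → the upstream cache timeout
Length: 6 steps.

the ingestion pipeline misconfiguration → the cache restart → the storage node memory leak → the load balancer memory leak → the scheduler latency spike → the regional API gateway memory leak → the upstream cache timeout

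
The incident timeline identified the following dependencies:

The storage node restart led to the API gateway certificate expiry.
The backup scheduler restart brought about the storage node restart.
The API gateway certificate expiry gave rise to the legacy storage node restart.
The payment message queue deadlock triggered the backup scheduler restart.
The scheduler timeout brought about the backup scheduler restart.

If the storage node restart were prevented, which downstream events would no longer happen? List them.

Downstream of the storage node restart: the API gateway certificate expiry, the legacy storage node restart.

the API gateway certificate expiry, the legacy storage node restart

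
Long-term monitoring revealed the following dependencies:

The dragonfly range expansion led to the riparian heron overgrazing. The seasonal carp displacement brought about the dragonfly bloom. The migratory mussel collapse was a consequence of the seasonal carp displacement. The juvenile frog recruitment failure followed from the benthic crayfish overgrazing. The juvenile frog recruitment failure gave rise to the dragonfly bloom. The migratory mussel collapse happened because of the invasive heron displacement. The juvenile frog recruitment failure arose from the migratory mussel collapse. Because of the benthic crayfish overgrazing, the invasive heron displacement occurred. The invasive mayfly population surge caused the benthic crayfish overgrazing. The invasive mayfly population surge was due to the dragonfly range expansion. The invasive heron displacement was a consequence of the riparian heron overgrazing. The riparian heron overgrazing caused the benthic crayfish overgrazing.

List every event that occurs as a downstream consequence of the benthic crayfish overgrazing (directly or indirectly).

Direct effects: the invasive heron displacement, the juvenile frog recruitment failure.
2 steps out: the migratory mussel collapse, the dragonfly bloom.
Not reachable from it: the dragonfly range expansion, the invasive mayfly population surge, the seasonal carp displacement, the riparian heron overgrazing.

the dragonfly bloom, the invasive heron displacement, the juvenile frog recruitment failure, the migratory mussel collapse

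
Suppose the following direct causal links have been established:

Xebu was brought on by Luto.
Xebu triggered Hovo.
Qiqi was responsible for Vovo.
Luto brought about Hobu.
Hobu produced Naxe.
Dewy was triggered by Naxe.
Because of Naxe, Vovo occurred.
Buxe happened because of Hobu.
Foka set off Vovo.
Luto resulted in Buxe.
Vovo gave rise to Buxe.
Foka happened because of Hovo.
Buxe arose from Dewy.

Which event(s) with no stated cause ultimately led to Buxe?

Tracing upstream from Buxe: Buxe ← Luto.
A separate upstream branch: Buxe ← Vovo ← Qiqi.
Each of those chain origins has no stated cause.

Luto, Qiqi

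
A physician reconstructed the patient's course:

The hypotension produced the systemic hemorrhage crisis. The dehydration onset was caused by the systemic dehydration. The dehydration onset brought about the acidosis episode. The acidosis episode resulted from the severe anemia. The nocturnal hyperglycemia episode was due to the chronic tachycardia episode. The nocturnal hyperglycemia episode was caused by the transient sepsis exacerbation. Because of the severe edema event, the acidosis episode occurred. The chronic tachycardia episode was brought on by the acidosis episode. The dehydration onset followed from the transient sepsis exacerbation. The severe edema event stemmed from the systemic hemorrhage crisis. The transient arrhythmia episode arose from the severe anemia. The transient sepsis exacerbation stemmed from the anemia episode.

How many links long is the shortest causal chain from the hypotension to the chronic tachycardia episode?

Shortest chain: the hypotension → the systemic hemorrhage crisis → the severe edema event → the acidosis episode → the chronic tachycardia episode.

4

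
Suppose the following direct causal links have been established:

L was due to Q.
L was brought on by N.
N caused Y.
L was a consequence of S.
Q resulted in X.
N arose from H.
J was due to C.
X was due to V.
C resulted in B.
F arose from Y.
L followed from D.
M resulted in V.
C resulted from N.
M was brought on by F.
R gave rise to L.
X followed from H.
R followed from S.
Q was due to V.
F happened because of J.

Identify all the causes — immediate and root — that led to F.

C, H, J, N, Y

Immediate causes of F: Y, J.
Further upstream: H, N, C.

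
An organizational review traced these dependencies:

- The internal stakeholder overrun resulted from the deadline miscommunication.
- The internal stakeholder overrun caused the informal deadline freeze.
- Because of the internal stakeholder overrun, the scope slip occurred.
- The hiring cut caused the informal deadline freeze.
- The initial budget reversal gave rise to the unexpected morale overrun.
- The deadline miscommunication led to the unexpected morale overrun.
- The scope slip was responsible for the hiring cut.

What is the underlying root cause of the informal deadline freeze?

Tracing upstream from the informal deadline freeze: the informal deadline freeze ← the internal stakeholder overrun ← the deadline miscommunication.
The deadline miscommunication has no stated cause, so it is the root.

the deadline miscommunication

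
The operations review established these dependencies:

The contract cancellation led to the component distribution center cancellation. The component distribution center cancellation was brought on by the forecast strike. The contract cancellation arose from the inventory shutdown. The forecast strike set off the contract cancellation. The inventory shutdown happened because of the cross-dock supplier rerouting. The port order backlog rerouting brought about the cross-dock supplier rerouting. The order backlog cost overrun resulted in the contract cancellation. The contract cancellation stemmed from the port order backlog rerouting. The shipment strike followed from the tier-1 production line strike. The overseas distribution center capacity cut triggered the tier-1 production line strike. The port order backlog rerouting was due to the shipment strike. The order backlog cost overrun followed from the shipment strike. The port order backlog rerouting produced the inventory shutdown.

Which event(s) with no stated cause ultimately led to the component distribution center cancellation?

Tracing upstream from the component distribution center cancellation: the component distribution center cancellation ← the contract cancellation ← the port order backlog rerouting ← the shipment strike ← the tier-1 production line strike ← the overseas distribution center capacity cut.
A separate upstream branch: the component distribution center cancellation ← the forecast strike.
Each of those chain origins has no stated cause.

the forecast strike, the overseas distribution center capacity cut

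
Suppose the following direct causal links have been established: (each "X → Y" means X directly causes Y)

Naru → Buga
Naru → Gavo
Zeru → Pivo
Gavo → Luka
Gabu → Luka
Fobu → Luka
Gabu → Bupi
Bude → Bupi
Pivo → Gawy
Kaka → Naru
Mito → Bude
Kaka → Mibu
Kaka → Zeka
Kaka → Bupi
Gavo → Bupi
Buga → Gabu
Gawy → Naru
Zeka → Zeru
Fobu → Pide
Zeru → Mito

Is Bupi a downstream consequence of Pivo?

Yes

There is a causal chain: Pivo → Gawy → Naru → Gavo → Bupi.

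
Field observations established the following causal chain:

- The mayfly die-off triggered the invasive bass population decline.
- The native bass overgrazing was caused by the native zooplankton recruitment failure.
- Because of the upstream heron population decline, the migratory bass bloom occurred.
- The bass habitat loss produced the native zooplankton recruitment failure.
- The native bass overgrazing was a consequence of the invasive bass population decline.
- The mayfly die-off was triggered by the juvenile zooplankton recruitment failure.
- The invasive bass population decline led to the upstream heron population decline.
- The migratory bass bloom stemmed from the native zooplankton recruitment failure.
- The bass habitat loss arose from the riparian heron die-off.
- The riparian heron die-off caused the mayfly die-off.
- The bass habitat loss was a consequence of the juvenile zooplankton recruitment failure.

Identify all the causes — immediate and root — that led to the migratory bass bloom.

Immediate causes of the migratory bass bloom: the native zooplankton recruitment failure, the upstream heron population decline.
Further upstream: the juvenile zooplankton recruitment failure, the riparian heron die-off, the bass habitat loss, the mayfly die-off, the invasive bass population decline.

the bass habitat loss, the invasive bass population decline, the juvenile zooplankton recruitment failure, the mayfly die-off, the native zooplankton recruitment failure, the riparian heron die-off, the upstream heron population decline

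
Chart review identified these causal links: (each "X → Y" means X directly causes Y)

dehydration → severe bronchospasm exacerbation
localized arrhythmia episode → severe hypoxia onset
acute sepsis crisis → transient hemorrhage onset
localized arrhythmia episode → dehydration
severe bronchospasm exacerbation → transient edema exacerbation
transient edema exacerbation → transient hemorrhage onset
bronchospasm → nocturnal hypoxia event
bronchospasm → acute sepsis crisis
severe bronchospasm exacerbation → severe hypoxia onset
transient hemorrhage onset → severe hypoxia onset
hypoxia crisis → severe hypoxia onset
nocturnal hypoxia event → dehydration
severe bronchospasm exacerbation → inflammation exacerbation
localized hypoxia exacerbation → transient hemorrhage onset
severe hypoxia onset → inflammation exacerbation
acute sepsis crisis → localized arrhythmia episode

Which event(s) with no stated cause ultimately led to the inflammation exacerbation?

the bronchospasm, the hypoxia crisis, the localized hypoxia exacerbation

Tracing upstream from the inflammation exacerbation: the inflammation exacerbation ← the severe hypoxia onset ← the hypoxia crisis.
A separate upstream branch: the inflammation exacerbation ← the severe bronchospasm exacerbation ← the dehydration ← the nocturnal hypoxia event ← the bronchospasm.
A separate upstream branch: the inflammation exacerbation ← the severe hypoxia onset ← the transient hemorrhage onset ← the localized hypoxia exacerbation.
Each of those chain origins has no stated cause.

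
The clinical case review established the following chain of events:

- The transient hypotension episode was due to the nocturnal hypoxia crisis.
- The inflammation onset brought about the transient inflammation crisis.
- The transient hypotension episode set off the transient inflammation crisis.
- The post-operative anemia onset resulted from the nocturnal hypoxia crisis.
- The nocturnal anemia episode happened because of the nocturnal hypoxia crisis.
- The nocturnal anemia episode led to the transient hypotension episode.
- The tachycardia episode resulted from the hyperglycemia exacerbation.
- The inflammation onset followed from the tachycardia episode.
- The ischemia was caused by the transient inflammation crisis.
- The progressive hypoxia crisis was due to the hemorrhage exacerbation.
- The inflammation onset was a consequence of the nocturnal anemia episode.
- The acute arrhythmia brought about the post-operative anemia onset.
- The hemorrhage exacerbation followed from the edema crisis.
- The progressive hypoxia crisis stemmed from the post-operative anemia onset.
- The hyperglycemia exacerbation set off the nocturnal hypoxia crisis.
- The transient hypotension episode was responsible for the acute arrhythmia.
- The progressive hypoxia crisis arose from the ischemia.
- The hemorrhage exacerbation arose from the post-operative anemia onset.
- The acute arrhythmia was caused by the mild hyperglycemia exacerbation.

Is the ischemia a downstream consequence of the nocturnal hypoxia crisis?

Yes

There is a causal chain: the nocturnal hypoxia crisis → the transient hypotension episode → the transient inflammation crisis → the ischemia.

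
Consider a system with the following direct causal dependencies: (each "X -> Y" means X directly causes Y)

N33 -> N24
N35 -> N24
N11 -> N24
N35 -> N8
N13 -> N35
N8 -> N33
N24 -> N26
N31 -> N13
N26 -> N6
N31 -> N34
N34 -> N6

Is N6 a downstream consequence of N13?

There is a causal chain: N13 → N35 → N24 → N26 → N6.

Yes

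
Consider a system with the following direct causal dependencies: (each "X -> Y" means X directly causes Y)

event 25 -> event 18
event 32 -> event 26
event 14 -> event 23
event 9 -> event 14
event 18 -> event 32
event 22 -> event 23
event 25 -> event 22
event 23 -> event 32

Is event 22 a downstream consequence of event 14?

No

Event 14 leads to event 23, event 32, event 26; event 22 is not among them.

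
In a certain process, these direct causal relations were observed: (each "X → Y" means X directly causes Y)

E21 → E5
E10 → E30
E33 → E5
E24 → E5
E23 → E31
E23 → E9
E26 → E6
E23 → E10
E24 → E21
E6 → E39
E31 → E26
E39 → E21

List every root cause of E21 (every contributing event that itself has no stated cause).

E23, E24

Tracing upstream from E21: E21 ← E39 ← E6 ← E26 ← E31 ← E23.
A separate upstream branch: E21 ← E24.
Each of those chain origins has no stated cause.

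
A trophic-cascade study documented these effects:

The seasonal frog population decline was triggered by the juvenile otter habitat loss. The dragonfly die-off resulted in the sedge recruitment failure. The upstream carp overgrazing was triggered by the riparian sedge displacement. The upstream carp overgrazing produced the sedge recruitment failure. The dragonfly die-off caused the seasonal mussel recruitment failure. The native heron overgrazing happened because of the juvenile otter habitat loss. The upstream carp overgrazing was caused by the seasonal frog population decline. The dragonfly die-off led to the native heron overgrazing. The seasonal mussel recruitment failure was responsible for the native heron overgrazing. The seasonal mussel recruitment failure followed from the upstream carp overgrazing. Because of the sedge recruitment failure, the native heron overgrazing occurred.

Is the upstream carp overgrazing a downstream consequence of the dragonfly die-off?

No

The dragonfly die-off leads to the sedge recruitment failure, the seasonal mussel recruitment failure, the native heron overgrazing; the upstream carp overgrazing is not among them.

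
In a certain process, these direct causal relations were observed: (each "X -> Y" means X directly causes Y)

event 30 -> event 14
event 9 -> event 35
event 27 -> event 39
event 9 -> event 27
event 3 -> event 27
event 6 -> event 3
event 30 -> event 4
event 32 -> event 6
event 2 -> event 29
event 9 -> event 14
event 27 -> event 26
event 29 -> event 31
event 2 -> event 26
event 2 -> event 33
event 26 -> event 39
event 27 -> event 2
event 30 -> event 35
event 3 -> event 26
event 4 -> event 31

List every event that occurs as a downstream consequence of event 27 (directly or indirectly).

Direct effects: event 2, event 26, event 39.
2 steps out: event 29, event 33.
3 steps out: event 31.
Not reachable from it: event 9, event 32, event 30, event 14, event 6, event 35, event 3, event 4.

event 2, event 26, event 29, event 31, event 33, event 39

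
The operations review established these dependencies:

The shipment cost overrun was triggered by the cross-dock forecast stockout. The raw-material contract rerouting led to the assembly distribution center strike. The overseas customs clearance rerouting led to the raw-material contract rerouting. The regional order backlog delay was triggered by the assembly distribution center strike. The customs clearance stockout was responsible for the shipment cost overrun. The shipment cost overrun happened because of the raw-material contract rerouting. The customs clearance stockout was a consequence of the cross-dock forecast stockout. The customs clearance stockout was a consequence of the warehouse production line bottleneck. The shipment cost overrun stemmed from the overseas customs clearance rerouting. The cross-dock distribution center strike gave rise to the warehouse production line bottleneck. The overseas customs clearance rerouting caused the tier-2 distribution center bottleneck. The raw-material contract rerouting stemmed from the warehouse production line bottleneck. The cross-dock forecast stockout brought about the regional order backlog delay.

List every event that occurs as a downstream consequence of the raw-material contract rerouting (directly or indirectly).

Direct effects: the assembly distribution center strike, the shipment cost overrun.
2 steps out: the regional order backlog delay.
Not reachable from it: the cross-dock distribution center strike, the warehouse production line bottleneck, the overseas customs clearance rerouting, the tier-2 distribution center bottleneck, the cross-dock forecast stockout, the customs clearance stockout.

the assembly distribution center strike, the regional order backlog delay, the shipment cost overrun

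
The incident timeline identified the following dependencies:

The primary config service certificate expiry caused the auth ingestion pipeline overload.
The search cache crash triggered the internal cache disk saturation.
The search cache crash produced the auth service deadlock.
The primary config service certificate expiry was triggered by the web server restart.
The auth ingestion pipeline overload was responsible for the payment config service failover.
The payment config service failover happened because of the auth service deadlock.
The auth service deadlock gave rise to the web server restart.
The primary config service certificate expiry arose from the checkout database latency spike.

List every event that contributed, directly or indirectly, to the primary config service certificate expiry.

Immediate causes of the primary config service certificate expiry: the web server restart, the checkout database latency spike.
Further upstream: the search cache crash, the auth service deadlock.

the auth service deadlock, the checkout database latency spike, the search cache crash, the web server restart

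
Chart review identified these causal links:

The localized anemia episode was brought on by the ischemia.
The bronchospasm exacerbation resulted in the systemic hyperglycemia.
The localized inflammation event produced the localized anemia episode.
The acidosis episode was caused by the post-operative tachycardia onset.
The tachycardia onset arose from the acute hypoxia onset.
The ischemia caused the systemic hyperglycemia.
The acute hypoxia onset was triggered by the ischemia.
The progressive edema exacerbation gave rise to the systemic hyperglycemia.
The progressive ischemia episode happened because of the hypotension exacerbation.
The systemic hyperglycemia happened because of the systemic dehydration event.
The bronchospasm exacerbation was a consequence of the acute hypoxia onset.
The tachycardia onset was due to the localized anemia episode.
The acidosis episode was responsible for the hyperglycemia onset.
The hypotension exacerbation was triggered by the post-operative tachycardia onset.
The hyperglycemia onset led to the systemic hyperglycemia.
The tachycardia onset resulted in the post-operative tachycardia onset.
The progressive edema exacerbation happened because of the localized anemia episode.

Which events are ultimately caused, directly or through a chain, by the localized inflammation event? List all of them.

the acidosis episode, the hyperglycemia onset, the hypotension exacerbation, the localized anemia episode, the post-operative tachycardia onset, the progressive edema exacerbation, the progressive ischemia episode, the systemic hyperglycemia, the tachycardia onset

Direct effects: the localized anemia episode.
2 steps out: the tachycardia onset, the progressive edema exacerbation.
3 steps out: the post-operative tachycardia onset, the systemic hyperglycemia.
4 steps out: the acidosis episode, the hypotension exacerbation.
5 steps out: the progressive ischemia episode, the hyperglycemia onset.
Not reachable from it: the ischemia, the systemic dehydration event, the acute hypoxia onset, the bronchospasm exacerbation.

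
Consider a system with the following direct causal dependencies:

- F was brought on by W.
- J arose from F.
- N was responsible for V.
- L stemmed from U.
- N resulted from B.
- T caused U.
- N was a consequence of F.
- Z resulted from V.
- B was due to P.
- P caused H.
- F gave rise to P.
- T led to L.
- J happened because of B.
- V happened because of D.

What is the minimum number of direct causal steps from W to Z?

4

Shortest chain: W → F → N → V → Z.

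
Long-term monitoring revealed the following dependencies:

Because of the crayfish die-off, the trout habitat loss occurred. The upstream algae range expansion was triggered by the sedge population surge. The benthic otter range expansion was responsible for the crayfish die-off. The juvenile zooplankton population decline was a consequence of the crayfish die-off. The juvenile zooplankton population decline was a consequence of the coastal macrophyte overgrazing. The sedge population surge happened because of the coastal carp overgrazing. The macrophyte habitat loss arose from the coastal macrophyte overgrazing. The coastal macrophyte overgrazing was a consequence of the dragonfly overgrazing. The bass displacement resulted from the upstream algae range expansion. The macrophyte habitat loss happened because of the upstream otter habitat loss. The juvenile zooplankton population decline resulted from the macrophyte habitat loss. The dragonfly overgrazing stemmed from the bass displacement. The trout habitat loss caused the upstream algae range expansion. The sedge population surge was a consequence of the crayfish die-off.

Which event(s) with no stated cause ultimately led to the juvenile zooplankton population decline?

Tracing upstream from the juvenile zooplankton population decline: the juvenile zooplankton population decline ← the coastal macrophyte overgrazing ← the dragonfly overgrazing ← the bass displacement ← the upstream algae range expansion ← the sedge population surge ← the coastal carp overgrazing.
A separate upstream branch: the juvenile zooplankton population decline ← the crayfish die-off ← the benthic otter range expansion.
A separate upstream branch: the juvenile zooplankton population decline ← the macrophyte habitat loss ← the upstream otter habitat loss.
Each of those chain origins has no stated cause.

the benthic otter range expansion, the coastal carp overgrazing, the upstream otter habitat loss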